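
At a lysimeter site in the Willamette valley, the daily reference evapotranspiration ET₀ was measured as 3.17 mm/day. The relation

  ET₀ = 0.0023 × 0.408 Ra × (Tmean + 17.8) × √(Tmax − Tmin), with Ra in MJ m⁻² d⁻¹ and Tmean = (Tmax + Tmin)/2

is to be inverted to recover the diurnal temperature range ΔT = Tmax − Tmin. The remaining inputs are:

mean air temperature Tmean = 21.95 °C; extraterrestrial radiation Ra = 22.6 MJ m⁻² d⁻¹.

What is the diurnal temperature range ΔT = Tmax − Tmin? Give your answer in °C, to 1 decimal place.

√ΔT = ET₀ / [0.0023 × 0.408 × Ra × (Tmean+17.8)] = 3.17 / (0.0023 × 9.2208 × 39.75) = 3.7603
ΔT = 3.7603² = 14.140 °C

14.1 °C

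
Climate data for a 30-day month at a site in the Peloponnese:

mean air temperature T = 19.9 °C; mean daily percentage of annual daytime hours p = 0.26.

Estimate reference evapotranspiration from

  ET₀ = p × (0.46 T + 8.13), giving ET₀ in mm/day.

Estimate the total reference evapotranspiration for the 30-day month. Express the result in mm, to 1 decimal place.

ET₀ = 0.26 × (0.46 × 19.9 + 8.13) = 0.26 × 17.284 = 4.4938 mm/d
Monthly total = 4.4938 × 30 = 134.814 mm

134.8 mm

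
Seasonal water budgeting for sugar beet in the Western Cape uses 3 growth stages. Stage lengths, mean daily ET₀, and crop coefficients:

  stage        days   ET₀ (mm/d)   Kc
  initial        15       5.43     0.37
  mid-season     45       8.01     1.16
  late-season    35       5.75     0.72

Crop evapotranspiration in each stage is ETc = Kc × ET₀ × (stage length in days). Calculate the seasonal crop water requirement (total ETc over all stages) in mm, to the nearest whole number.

initial: 0.37 × 5.43 × 15 = 30.14 mm
mid-season: 1.16 × 8.01 × 45 = 418.12 mm
late-season: 0.72 × 5.75 × 35 = 144.90 mm
Seasonal total = 593.16 mm

593 mm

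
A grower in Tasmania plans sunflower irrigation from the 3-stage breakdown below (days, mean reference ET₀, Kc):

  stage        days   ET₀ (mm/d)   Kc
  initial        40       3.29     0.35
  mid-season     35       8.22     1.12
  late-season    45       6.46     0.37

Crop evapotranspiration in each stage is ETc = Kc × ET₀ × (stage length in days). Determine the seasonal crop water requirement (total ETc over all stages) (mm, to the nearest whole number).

476 mm

initial: 0.35 × 3.29 × 40 = 46.06 mm
mid-season: 1.12 × 8.22 × 35 = 322.22 mm
late-season: 0.37 × 6.46 × 45 = 107.56 mm
Seasonal total = 475.84 mm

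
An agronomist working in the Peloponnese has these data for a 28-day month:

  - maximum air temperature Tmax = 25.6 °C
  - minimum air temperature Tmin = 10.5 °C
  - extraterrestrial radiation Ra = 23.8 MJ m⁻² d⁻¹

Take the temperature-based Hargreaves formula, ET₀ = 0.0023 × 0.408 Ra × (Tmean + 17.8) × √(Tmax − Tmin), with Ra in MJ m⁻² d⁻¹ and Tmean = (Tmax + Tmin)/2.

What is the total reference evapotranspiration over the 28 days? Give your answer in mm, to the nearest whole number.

87 mm

Tmean = (25.6 + 10.5)/2 = 18.05 °C
0.408 Ra = 0.408 × 23.8 = 9.7104 mm/d equivalent
ET₀ = 0.0023 × 9.7104 × (18.05 + 17.8) × √15.1 = 0.0023 × 9.7104 × 35.85 × 3.8859 = 3.1113 mm/d
Over 28 days: 3.1113 × 28 = 87.116 mm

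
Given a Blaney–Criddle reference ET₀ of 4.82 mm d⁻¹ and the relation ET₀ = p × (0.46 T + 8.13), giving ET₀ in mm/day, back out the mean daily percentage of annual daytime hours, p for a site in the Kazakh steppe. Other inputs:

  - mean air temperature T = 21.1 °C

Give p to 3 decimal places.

p = ET₀ / (0.46 T + 8.13) = 4.82 / (0.46 × 21.1 + 8.13) = 4.82 / 17.836 = 0.2702

0.270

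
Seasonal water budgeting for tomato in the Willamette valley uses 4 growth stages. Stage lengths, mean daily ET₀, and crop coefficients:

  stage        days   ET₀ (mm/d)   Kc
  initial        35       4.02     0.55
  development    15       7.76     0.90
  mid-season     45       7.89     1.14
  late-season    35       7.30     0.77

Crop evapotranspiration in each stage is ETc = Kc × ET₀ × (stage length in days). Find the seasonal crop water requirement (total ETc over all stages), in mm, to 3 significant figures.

784 mm

initial: 0.55 × 4.02 × 35 = 77.39 mm
development: 0.90 × 7.76 × 15 = 104.76 mm
mid-season: 1.14 × 7.89 × 45 = 404.76 mm
late-season: 0.77 × 7.30 × 35 = 196.74 mm
Seasonal total = 783.65 mm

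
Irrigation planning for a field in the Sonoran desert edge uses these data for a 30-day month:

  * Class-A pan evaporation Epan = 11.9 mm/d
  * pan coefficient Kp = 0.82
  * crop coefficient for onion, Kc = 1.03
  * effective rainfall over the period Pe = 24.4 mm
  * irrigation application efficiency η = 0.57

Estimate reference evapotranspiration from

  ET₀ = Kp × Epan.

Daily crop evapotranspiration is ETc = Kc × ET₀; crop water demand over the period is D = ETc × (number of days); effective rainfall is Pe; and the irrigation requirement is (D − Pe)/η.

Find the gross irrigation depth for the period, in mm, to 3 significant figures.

486 mm

ET₀ = 0.82 × 11.9 = 9.7580 mm/d
ETc = Kc × ET₀ = 1.03 × 9.7580 = 10.0507 mm/d
Crop demand D = ETc × 30 d = 10.0507 × 30 = 301.521 mm
D − Pe = 301.521 − 24.4 = 277.121 mm
Gross irrigation = 277.121 / 0.57 = 486.177 mm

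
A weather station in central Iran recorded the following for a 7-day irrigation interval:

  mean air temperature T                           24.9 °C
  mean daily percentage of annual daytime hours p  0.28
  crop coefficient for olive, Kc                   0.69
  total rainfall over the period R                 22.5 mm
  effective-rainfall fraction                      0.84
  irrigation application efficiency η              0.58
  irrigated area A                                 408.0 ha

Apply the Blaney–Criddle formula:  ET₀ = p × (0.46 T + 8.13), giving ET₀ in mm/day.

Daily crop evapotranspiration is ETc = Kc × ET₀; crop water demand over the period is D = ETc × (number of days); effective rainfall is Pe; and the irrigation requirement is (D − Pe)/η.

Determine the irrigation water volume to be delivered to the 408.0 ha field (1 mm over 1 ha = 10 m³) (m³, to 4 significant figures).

ET₀ = 0.28 × (0.46 × 24.9 + 8.13) = 0.28 × 19.584 = 5.4835 mm/d
ETc = Kc × ET₀ = 0.69 × 5.4835 = 3.7836 mm/d
Crop demand D = ETc × 7 d = 3.7836 × 7 = 26.485 mm
Pe = 0.84 × 22.5 = 18.900 mm
D − Pe = 26.485 − 18.900 = 7.585 mm
Gross irrigation = 7.585 / 0.58 = 13.078 mm
Volume = 13.078 mm × 408.0 ha × 10 = 53358.2 m³

53360 m³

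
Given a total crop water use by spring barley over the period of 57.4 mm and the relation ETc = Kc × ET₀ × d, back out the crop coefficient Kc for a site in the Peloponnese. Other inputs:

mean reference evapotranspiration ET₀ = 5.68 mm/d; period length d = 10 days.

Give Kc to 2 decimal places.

1.01

ETc = Kc × ET₀ × d  ⇒  Kc = ETc / (ET₀ × d)
Kc = 57.4 / (5.68 × 10) = 57.4 / 56.80 = 1.0106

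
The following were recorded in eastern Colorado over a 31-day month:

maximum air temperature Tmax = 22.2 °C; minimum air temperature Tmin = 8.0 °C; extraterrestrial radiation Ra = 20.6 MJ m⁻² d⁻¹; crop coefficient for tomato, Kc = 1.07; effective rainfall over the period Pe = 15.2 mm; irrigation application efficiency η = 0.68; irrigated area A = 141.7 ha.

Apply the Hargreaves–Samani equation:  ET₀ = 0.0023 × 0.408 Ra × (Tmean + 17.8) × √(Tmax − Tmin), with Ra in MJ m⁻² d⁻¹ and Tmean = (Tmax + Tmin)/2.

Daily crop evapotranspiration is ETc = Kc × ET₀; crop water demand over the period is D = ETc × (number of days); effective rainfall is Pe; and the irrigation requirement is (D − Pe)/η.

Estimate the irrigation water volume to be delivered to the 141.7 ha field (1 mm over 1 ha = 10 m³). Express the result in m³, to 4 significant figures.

134000 m³

Tmean = (22.2 + 8.0)/2 = 15.10 °C
0.408 Ra = 0.408 × 20.6 = 8.4048 mm/d equivalent
ET₀ = 0.0023 × 8.4048 × (15.10 + 17.8) × √14.2 = 0.0023 × 8.4048 × 32.90 × 3.7683 = 2.3966 mm/d
ETc = Kc × ET₀ = 1.07 × 2.3966 = 2.5644 mm/d
Crop demand D = ETc × 31 d = 2.5644 × 31 = 79.496 mm
D − Pe = 79.496 − 15.2 = 64.296 mm
Gross irrigation = 64.296 / 0.68 = 94.553 mm
Volume = 94.553 mm × 141.7 ha × 10 = 133981.6 m³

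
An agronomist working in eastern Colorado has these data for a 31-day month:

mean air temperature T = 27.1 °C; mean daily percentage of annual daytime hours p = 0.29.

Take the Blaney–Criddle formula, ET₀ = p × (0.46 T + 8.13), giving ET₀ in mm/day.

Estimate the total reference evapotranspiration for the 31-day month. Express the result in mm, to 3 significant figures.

185 mm

ET₀ = 0.29 × (0.46 × 27.1 + 8.13) = 0.29 × 20.596 = 5.9728 mm/d
Monthly total = 5.9728 × 31 = 185.157 mm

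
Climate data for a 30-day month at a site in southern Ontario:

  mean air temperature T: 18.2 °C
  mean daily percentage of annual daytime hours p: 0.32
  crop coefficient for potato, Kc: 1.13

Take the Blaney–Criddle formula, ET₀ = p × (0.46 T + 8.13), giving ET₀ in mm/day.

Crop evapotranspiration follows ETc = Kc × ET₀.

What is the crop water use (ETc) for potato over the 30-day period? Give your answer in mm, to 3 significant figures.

179 mm

ET₀ = 0.32 × (0.46 × 18.2 + 8.13) = 0.32 × 16.502 = 5.2806 mm/d
ETc = Kc × ET₀ = 1.13 × 5.2806 = 5.9671 mm/d
Over 30 days: 5.9671 × 30 = 179.013 mm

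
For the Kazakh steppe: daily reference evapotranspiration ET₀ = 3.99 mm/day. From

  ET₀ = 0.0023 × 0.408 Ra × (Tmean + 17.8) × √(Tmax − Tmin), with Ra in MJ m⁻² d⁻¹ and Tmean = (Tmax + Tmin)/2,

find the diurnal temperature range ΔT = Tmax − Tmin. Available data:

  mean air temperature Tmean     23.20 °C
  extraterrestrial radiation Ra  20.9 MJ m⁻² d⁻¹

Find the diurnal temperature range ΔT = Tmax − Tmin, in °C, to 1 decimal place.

24.6 °C

√ΔT = ET₀ / [0.0023 × 0.408 × Ra × (Tmean+17.8)] = 3.99 / (0.0023 × 8.5272 × 41.00) = 4.9620
ΔT = 4.9620² = 24.621 °C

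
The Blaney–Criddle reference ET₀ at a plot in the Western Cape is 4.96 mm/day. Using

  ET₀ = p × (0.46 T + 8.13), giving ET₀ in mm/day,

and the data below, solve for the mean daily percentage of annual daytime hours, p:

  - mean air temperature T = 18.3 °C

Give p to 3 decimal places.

0.300

p = ET₀ / (0.46 T + 8.13) = 4.96 / (0.46 × 18.3 + 8.13) = 4.96 / 16.548 = 0.2997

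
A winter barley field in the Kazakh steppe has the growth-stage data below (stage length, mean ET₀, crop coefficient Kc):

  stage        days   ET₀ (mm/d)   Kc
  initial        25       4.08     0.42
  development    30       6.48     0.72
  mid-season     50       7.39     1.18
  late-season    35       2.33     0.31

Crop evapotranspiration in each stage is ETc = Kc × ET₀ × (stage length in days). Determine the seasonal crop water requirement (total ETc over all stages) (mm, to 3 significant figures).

644 mm

initial: 0.42 × 4.08 × 25 = 42.84 mm
development: 0.72 × 6.48 × 30 = 139.97 mm
mid-season: 1.18 × 7.39 × 50 = 436.01 mm
late-season: 0.31 × 2.33 × 35 = 25.28 mm
Seasonal total = 644.10 mm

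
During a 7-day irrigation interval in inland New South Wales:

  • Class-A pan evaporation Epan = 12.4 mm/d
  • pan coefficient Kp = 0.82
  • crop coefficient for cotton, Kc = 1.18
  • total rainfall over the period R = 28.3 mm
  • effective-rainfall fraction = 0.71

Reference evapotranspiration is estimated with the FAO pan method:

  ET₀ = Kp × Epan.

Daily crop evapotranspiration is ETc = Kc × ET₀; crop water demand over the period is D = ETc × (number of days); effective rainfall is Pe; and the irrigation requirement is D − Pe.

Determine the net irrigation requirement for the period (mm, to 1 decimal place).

ET₀ = 0.82 × 12.4 = 10.1680 mm/d
ETc = Kc × ET₀ = 1.18 × 10.1680 = 11.9982 mm/d
Crop demand D = ETc × 7 d = 11.9982 × 7 = 83.987 mm
Pe = 0.71 × 28.3 = 20.093 mm
D − Pe = 83.987 − 20.093 = 63.894 mm

63.9 mm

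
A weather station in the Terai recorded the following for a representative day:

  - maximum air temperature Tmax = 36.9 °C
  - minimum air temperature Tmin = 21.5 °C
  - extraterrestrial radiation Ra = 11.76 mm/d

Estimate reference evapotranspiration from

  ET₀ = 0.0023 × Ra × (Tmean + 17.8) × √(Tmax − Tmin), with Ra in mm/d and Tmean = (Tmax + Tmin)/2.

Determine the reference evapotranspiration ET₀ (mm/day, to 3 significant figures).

4.99 mm/day

Tmean = (36.9 + 21.5)/2 = 29.20 °C
ET₀ = 0.0023 × 11.76 × (29.20 + 17.8) × √15.4 = 0.0023 × 11.76 × 47.00 × 3.9243 = 4.9888 mm/d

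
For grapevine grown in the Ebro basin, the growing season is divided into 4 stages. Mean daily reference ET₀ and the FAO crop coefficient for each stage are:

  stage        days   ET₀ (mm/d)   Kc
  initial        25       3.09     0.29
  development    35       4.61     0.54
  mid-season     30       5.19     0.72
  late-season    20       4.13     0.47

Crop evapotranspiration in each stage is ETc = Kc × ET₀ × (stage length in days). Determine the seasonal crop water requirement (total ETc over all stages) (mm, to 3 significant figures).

initial: 0.29 × 3.09 × 25 = 22.40 mm
development: 0.54 × 4.61 × 35 = 87.13 mm
mid-season: 0.72 × 5.19 × 30 = 112.10 mm
late-season: 0.47 × 4.13 × 20 = 38.82 mm
Seasonal total = 260.45 mm

260 mm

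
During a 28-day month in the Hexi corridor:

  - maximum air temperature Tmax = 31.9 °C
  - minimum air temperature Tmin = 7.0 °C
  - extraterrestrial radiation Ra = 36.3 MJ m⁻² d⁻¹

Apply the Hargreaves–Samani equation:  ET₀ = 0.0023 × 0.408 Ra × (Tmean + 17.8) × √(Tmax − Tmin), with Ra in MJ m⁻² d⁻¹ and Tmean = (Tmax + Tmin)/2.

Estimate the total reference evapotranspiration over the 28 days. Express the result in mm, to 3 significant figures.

Tmean = (31.9 + 7.0)/2 = 19.45 °C
0.408 Ra = 0.408 × 36.3 = 14.8104 mm/d equivalent
ET₀ = 0.0023 × 14.8104 × (19.45 + 17.8) × √24.9 = 0.0023 × 14.8104 × 37.25 × 4.9900 = 6.3317 mm/d
Over 28 days: 6.3317 × 28 = 177.288 mm

177 mm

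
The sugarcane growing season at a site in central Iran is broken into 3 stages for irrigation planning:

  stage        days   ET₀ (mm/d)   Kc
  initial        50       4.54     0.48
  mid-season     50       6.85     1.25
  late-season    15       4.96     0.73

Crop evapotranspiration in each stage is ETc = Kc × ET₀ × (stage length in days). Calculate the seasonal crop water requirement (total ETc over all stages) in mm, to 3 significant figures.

initial: 0.48 × 4.54 × 50 = 108.96 mm
mid-season: 1.25 × 6.85 × 50 = 428.13 mm
late-season: 0.73 × 4.96 × 15 = 54.31 mm
Seasonal total = 591.40 mm

591 mm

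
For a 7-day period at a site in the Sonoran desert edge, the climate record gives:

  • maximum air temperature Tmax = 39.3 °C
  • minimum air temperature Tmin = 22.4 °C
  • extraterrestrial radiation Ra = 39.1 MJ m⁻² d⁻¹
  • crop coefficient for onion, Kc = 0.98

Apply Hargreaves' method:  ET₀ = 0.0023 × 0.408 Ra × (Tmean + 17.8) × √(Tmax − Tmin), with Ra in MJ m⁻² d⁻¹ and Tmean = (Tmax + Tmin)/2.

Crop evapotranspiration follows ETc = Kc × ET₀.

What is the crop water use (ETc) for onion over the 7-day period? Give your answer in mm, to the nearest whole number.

Tmean = (39.3 + 22.4)/2 = 30.85 °C
0.408 Ra = 0.408 × 39.1 = 15.9528 mm/d equivalent
ET₀ = 0.0023 × 15.9528 × (30.85 + 17.8) × √16.9 = 0.0023 × 15.9528 × 48.65 × 4.1110 = 7.3383 mm/d
ETc = Kc × ET₀ = 0.98 × 7.3383 = 7.1915 mm/d
Over 7 days: 7.1915 × 7 = 50.341 mm

50 mm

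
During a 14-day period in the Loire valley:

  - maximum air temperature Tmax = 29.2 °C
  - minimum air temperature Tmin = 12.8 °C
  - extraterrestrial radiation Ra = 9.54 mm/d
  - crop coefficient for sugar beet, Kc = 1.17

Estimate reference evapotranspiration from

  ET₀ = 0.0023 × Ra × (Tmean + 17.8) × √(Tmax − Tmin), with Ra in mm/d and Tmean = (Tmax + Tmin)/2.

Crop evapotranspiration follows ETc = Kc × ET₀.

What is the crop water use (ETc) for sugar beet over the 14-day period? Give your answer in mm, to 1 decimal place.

56.5 mm

Tmean = (29.2 + 12.8)/2 = 21.00 °C
ET₀ = 0.0023 × 9.54 × (21.00 + 17.8) × √16.4 = 0.0023 × 9.54 × 38.80 × 4.0497 = 3.4477 mm/d
ETc = Kc × ET₀ = 1.17 × 3.4477 = 4.0338 mm/d
Over 14 days: 4.0338 × 14 = 56.473 mm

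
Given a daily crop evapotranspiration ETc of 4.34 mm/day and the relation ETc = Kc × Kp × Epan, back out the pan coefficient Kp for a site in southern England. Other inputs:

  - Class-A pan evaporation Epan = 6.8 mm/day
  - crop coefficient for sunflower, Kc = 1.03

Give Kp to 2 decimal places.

ETc = Kc × Kp × Epan  ⇒  Kp = ETc / (Kc × Epan)
Kp = 4.34 / (1.03 × 6.8) = 4.34 / 7.004 = 0.6196

0.62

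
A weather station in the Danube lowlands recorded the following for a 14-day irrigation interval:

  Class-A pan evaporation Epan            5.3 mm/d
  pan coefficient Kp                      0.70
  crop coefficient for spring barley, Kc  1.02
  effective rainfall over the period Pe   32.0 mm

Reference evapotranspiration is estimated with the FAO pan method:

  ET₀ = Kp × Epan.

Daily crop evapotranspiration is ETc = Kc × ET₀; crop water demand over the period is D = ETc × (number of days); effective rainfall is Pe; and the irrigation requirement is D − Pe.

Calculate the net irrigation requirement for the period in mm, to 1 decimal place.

ET₀ = 0.70 × 5.3 = 3.7100 mm/d
ETc = Kc × ET₀ = 1.02 × 3.7100 = 3.7842 mm/d
Crop demand D = ETc × 14 d = 3.7842 × 14 = 52.979 mm
D − Pe = 52.979 − 32.0 = 20.979 mm

21.0 mm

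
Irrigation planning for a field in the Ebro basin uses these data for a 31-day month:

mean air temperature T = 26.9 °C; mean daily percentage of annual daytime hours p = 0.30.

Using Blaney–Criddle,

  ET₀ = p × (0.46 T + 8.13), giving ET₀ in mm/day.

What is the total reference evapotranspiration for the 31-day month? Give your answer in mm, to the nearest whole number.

ET₀ = 0.30 × (0.46 × 26.9 + 8.13) = 0.30 × 20.504 = 6.1512 mm/d
Monthly total = 6.1512 × 31 = 190.687 mm

191 mm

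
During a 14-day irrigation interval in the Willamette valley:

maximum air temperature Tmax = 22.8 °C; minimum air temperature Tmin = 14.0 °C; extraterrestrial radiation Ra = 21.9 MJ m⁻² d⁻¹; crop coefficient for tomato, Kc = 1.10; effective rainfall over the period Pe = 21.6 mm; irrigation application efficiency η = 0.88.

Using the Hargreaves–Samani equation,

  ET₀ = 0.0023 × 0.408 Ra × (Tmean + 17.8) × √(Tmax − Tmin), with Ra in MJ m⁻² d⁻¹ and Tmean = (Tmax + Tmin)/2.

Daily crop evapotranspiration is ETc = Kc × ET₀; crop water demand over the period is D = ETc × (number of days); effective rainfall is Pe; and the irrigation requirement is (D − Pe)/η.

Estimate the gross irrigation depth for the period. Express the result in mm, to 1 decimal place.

14.1 mm

Tmean = (22.8 + 14.0)/2 = 18.40 °C
0.408 Ra = 0.408 × 21.9 = 8.9352 mm/d equivalent
ET₀ = 0.0023 × 8.9352 × (18.40 + 17.8) × √8.8 = 0.0023 × 8.9352 × 36.20 × 2.9665 = 2.2069 mm/d
ETc = Kc × ET₀ = 1.10 × 2.2069 = 2.4276 mm/d
Crop demand D = ETc × 14 d = 2.4276 × 14 = 33.986 mm
D − Pe = 33.986 − 21.6 = 12.386 mm
Gross irrigation = 12.386 / 0.88 = 14.075 mm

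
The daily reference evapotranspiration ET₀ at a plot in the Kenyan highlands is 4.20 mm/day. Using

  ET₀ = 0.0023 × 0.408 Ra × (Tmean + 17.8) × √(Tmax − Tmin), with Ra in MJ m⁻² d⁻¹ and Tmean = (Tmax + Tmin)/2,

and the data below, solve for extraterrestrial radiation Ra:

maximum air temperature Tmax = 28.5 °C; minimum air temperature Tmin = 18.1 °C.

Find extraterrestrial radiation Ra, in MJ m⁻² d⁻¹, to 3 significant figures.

Tmean = (28.5+18.1)/2 = 23.30 °C; ΔT = 10.4
Ra = ET₀ / [0.0023 × 0.408 × (Tmean+17.8) × √ΔT]
   = 4.20 / (0.0023 × 0.408 × 41.10 × 3.2249) = 33.768 MJ m⁻² d⁻¹

33.8 MJ m⁻² d⁻¹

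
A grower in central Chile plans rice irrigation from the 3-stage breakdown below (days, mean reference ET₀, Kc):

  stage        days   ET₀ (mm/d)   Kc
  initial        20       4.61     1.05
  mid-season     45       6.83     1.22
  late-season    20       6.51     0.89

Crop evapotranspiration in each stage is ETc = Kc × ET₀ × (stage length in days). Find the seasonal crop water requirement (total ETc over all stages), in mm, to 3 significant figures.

initial: 1.05 × 4.61 × 20 = 96.81 mm
mid-season: 1.22 × 6.83 × 45 = 374.97 mm
late-season: 0.89 × 6.51 × 20 = 115.88 mm
Seasonal total = 587.66 mm

588 mm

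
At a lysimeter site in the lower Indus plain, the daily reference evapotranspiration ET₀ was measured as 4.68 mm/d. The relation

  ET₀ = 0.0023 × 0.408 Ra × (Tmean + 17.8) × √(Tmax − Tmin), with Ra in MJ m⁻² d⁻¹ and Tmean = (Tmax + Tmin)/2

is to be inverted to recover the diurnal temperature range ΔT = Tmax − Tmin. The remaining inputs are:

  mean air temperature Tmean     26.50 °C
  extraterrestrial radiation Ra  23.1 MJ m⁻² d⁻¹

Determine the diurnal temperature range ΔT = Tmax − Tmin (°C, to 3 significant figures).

23.8 °C

√ΔT = ET₀ / [0.0023 × 0.408 × Ra × (Tmean+17.8)] = 4.68 / (0.0023 × 9.4248 × 44.30) = 4.8735
ΔT = 4.8735² = 23.751 °C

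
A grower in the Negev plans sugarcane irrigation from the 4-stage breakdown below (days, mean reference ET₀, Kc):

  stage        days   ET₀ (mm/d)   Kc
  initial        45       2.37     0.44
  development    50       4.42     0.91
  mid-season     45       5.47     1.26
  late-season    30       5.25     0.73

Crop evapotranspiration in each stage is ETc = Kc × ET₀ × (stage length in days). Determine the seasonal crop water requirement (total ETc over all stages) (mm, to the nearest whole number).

initial: 0.44 × 2.37 × 45 = 46.93 mm
development: 0.91 × 4.42 × 50 = 201.11 mm
mid-season: 1.26 × 5.47 × 45 = 310.15 mm
late-season: 0.73 × 5.25 × 30 = 114.98 mm
Seasonal total = 673.17 mm

673 mm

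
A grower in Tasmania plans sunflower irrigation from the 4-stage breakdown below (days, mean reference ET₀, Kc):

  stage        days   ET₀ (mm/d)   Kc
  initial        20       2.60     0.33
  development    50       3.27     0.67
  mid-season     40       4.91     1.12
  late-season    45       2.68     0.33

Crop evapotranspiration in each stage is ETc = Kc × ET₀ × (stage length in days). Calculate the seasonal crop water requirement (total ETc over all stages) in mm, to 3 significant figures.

initial: 0.33 × 2.60 × 20 = 17.16 mm
development: 0.67 × 3.27 × 50 = 109.55 mm
mid-season: 1.12 × 4.91 × 40 = 219.97 mm
late-season: 0.33 × 2.68 × 45 = 39.80 mm
Seasonal total = 386.48 mm

386 mm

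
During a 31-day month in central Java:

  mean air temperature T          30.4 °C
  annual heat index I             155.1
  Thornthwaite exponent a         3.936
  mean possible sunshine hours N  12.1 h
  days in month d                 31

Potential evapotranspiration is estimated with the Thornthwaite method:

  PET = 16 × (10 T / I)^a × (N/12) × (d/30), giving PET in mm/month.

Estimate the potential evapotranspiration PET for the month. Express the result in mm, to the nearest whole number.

10T/I = 10 × 30.4 / 155.1 = 1.9600
(10T/I)^a = 1.9600^3.936 = 14.1358
Uncorrected PET = 16 × 14.1358 = 226.173 mm
Correction = (N/12)(d/30) = (12.1/12)(31/30) = 1.0419
PET = 226.173 × 1.0419 = 235.650 mm/month

236 mm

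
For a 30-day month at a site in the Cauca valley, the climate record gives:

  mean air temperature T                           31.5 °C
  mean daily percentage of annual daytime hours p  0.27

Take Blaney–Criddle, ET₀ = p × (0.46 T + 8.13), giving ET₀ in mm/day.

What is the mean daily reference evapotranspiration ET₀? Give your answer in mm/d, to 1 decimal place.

6.1 mm/d

ET₀ = 0.27 × (0.46 × 31.5 + 8.13) = 0.27 × 22.620 = 6.1074 mm/d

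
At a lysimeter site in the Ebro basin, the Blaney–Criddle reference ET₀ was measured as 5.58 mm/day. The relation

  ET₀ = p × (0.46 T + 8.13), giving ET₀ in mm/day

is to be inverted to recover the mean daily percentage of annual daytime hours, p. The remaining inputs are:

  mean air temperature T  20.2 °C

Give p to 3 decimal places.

0.320

p = ET₀ / (0.46 T + 8.13) = 5.58 / (0.46 × 20.2 + 8.13) = 5.58 / 17.422 = 0.3203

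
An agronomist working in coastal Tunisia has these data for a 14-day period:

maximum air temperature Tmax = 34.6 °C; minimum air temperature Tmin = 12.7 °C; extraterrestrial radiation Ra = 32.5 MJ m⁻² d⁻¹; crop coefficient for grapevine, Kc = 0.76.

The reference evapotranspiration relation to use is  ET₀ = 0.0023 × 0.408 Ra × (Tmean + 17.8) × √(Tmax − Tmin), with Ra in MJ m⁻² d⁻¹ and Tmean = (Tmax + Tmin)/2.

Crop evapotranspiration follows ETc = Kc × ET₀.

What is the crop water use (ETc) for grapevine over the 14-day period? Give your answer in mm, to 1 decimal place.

62.9 mm

Tmean = (34.6 + 12.7)/2 = 23.65 °C
0.408 Ra = 0.408 × 32.5 = 13.2600 mm/d equivalent
ET₀ = 0.0023 × 13.2600 × (23.65 + 17.8) × √21.9 = 0.0023 × 13.2600 × 41.45 × 4.6797 = 5.9158 mm/d
ETc = Kc × ET₀ = 0.76 × 5.9158 = 4.4960 mm/d
Over 14 days: 4.4960 × 14 = 62.944 mm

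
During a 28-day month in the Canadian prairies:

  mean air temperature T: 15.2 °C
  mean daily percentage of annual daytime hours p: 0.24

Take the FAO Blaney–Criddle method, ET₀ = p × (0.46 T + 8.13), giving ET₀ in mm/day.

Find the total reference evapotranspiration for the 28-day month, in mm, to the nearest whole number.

ET₀ = 0.24 × (0.46 × 15.2 + 8.13) = 0.24 × 15.122 = 3.6293 mm/d
Monthly total = 3.6293 × 28 = 101.620 mm

102 mm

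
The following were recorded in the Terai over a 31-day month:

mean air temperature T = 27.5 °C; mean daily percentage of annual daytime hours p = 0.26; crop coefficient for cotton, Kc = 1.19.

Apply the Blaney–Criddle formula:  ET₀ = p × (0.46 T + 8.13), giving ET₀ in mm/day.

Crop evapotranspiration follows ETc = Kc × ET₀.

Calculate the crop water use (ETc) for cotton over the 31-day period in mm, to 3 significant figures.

199 mm

ET₀ = 0.26 × (0.46 × 27.5 + 8.13) = 0.26 × 20.780 = 5.4028 mm/d
ETc = Kc × ET₀ = 1.19 × 5.4028 = 6.4293 mm/d
Over 31 days: 6.4293 × 31 = 199.308 mm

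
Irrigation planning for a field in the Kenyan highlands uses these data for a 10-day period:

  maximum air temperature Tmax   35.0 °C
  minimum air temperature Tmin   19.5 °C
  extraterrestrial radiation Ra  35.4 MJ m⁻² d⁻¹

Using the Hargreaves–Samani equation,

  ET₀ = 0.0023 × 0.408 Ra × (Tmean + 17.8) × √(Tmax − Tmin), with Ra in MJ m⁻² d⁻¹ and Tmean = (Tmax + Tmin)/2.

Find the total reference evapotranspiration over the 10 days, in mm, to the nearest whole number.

59 mm

Tmean = (35.0 + 19.5)/2 = 27.25 °C
0.408 Ra = 0.408 × 35.4 = 14.4432 mm/d equivalent
ET₀ = 0.0023 × 14.4432 × (27.25 + 17.8) × √15.5 = 0.0023 × 14.4432 × 45.05 × 3.9370 = 5.8918 mm/d
Over 10 days: 5.8918 × 10 = 58.918 mm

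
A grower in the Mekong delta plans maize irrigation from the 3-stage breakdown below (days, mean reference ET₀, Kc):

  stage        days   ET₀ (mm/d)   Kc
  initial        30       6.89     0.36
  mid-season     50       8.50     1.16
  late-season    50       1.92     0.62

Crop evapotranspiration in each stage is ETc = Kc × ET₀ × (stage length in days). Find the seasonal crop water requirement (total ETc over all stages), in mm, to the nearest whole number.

initial: 0.36 × 6.89 × 30 = 74.41 mm
mid-season: 1.16 × 8.50 × 50 = 493.00 mm
late-season: 0.62 × 1.92 × 50 = 59.52 mm
Seasonal total = 626.93 mm

627 mm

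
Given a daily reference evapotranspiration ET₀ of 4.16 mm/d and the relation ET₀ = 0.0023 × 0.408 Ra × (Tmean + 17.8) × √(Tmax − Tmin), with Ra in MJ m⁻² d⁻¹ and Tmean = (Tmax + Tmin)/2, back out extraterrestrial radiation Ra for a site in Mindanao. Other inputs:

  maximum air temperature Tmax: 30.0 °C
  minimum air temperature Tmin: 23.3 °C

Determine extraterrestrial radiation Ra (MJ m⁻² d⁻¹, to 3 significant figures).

Tmean = (30.0+23.3)/2 = 26.65 °C; ΔT = 6.7
Ra = ET₀ / [0.0023 × 0.408 × (Tmean+17.8) × √ΔT]
   = 4.16 / (0.0023 × 0.408 × 44.45 × 2.5884) = 38.530 MJ m⁻² d⁻¹

38.5 MJ m⁻² d⁻¹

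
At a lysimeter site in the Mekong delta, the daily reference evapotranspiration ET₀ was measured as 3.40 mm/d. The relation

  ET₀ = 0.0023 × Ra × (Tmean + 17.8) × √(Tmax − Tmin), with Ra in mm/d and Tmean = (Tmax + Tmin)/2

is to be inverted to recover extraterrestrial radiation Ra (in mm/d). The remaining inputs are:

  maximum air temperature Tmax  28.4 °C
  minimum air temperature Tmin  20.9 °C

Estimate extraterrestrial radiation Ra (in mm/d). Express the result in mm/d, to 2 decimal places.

Tmean = 24.65 °C; √ΔT = 2.7386
Ra = ET₀ / [0.0023 × (Tmean+17.8) × √ΔT] = 3.40 / (0.0023 × 42.45 × 2.7386) = 12.716 mm/d

12.72 mm/d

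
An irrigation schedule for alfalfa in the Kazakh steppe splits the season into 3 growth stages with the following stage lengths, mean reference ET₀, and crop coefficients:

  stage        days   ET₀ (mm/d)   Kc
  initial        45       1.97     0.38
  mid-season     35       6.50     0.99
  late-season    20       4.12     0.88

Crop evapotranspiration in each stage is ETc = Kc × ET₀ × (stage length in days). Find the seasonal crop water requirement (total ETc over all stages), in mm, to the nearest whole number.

331 mm

initial: 0.38 × 1.97 × 45 = 33.69 mm
mid-season: 0.99 × 6.50 × 35 = 225.23 mm
late-season: 0.88 × 4.12 × 20 = 72.51 mm
Seasonal total = 331.43 mm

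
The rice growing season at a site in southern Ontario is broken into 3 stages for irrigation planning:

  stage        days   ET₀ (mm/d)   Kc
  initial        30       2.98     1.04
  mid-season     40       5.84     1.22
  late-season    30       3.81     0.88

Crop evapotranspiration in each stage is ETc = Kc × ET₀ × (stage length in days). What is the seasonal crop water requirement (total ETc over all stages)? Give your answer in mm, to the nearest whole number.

initial: 1.04 × 2.98 × 30 = 92.98 mm
mid-season: 1.22 × 5.84 × 40 = 284.99 mm
late-season: 0.88 × 3.81 × 30 = 100.58 mm
Seasonal total = 478.55 mm

479 mm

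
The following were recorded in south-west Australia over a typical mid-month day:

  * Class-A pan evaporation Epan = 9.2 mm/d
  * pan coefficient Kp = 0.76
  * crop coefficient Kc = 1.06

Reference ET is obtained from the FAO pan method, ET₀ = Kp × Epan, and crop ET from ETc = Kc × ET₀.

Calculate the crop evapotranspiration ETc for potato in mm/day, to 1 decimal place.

7.4 mm/day

ET₀ = 0.76 × 9.2 = 6.9920 mm/d
ETc = Kc × ET₀ = 1.06 × 6.9920 = 7.4115 mm/d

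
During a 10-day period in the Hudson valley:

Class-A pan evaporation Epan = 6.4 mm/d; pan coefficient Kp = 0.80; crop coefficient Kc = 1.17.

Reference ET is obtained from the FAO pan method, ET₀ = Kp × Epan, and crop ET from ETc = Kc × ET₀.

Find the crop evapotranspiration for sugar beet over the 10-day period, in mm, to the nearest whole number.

60 mm

ET₀ = 0.80 × 6.4 = 5.1200 mm/d
ETc = Kc × ET₀ = 1.17 × 5.1200 = 5.9904 mm/d
Over 10 days: 5.9904 × 10 = 59.904 mm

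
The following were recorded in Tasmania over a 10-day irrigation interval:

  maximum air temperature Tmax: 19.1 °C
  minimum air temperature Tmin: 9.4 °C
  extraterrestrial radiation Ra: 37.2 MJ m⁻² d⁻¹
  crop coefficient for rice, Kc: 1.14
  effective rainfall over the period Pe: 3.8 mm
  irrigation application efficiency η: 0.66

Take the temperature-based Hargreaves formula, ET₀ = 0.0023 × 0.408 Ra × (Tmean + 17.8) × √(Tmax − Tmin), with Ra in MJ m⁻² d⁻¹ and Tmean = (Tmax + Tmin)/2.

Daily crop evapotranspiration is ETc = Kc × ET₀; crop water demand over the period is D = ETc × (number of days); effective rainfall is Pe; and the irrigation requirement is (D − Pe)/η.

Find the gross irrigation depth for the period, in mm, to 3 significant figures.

54.4 mm

Tmean = (19.1 + 9.4)/2 = 14.25 °C
0.408 Ra = 0.408 × 37.2 = 15.1776 mm/d equivalent
ET₀ = 0.0023 × 15.1776 × (14.25 + 17.8) × √9.7 = 0.0023 × 15.1776 × 32.05 × 3.1145 = 3.4846 mm/d
ETc = Kc × ET₀ = 1.14 × 3.4846 = 3.9724 mm/d
Crop demand D = ETc × 10 d = 3.9724 × 10 = 39.724 mm
D − Pe = 39.724 − 3.8 = 35.924 mm
Gross irrigation = 35.924 / 0.66 = 54.430 mm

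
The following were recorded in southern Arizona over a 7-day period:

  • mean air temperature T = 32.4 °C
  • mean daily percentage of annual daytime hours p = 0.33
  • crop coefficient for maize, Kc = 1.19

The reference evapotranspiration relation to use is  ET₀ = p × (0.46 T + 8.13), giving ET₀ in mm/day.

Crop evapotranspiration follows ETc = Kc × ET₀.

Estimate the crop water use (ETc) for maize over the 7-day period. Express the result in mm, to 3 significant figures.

63.3 mm

ET₀ = 0.33 × (0.46 × 32.4 + 8.13) = 0.33 × 23.034 = 7.6012 mm/d
ETc = Kc × ET₀ = 1.19 × 7.6012 = 9.0454 mm/d
Over 7 days: 9.0454 × 7 = 63.318 mm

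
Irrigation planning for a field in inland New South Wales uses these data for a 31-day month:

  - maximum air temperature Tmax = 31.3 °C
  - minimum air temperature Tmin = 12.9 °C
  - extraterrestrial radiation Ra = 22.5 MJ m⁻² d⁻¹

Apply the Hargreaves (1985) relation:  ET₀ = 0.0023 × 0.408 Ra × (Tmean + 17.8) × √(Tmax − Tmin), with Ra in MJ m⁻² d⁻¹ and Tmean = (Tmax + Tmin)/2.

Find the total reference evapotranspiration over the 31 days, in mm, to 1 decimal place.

Tmean = (31.3 + 12.9)/2 = 22.10 °C
0.408 Ra = 0.408 × 22.5 = 9.1800 mm/d equivalent
ET₀ = 0.0023 × 9.1800 × (22.10 + 17.8) × √18.4 = 0.0023 × 9.1800 × 39.90 × 4.2895 = 3.6137 mm/d
Over 31 days: 3.6137 × 31 = 112.025 mm

112.0 mm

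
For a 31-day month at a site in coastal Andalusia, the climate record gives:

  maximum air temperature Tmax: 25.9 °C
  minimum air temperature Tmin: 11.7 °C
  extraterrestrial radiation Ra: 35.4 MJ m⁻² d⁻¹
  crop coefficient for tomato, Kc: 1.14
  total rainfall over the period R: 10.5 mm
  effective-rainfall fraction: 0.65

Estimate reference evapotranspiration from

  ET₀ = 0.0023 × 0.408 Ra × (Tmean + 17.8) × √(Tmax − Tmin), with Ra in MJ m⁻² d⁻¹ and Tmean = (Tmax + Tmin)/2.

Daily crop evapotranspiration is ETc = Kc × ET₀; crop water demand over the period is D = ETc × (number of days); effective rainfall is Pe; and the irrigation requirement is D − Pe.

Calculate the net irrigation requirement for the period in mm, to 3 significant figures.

155 mm

Tmean = (25.9 + 11.7)/2 = 18.80 °C
0.408 Ra = 0.408 × 35.4 = 14.4432 mm/d equivalent
ET₀ = 0.0023 × 14.4432 × (18.80 + 17.8) × √14.2 = 0.0023 × 14.4432 × 36.60 × 3.7683 = 4.5816 mm/d
ETc = Kc × ET₀ = 1.14 × 4.5816 = 5.2230 mm/d
Crop demand D = ETc × 31 d = 5.2230 × 31 = 161.913 mm
Pe = 0.65 × 10.5 = 6.825 mm
D − Pe = 161.913 − 6.825 = 155.088 mm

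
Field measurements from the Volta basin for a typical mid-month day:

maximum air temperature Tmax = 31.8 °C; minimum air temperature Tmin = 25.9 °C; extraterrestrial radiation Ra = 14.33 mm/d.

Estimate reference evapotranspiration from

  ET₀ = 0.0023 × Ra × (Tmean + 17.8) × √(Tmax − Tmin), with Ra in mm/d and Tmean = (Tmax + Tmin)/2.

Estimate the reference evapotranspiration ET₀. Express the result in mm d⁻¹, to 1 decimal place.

3.7 mm d⁻¹

Tmean = (31.8 + 25.9)/2 = 28.85 °C
ET₀ = 0.0023 × 14.33 × (28.85 + 17.8) × √5.9 = 0.0023 × 14.33 × 46.65 × 2.4290 = 3.7347 mm/d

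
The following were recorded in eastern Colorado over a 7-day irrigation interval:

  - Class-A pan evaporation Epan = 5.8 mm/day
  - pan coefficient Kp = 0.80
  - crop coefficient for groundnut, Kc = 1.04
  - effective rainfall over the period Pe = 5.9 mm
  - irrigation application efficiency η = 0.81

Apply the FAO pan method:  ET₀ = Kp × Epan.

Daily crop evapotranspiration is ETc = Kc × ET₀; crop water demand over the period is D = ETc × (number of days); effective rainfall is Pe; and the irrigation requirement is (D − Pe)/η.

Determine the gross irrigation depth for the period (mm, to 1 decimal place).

34.4 mm

ET₀ = 0.80 × 5.8 = 4.6400 mm/d
ETc = Kc × ET₀ = 1.04 × 4.6400 = 4.8256 mm/d
Crop demand D = ETc × 7 d = 4.8256 × 7 = 33.779 mm
D − Pe = 33.779 − 5.9 = 27.879 mm
Gross irrigation = 27.879 / 0.81 = 34.419 mm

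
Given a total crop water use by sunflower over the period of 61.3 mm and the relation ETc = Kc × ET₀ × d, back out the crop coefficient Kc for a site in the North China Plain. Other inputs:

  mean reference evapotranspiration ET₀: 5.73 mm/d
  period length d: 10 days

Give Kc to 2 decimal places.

1.07

ETc = Kc × ET₀ × d  ⇒  Kc = ETc / (ET₀ × d)
Kc = 61.3 / (5.73 × 10) = 61.3 / 57.30 = 1.0698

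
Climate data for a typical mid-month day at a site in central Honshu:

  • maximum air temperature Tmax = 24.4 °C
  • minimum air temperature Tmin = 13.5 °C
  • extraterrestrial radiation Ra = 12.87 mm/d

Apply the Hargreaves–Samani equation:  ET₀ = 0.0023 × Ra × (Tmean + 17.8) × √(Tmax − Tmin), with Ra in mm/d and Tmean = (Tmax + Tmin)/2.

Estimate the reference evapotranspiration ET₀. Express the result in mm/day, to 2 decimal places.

3.59 mm/day

Tmean = (24.4 + 13.5)/2 = 18.95 °C
ET₀ = 0.0023 × 12.87 × (18.95 + 17.8) × √10.9 = 0.0023 × 12.87 × 36.75 × 3.3015 = 3.5915 mm/d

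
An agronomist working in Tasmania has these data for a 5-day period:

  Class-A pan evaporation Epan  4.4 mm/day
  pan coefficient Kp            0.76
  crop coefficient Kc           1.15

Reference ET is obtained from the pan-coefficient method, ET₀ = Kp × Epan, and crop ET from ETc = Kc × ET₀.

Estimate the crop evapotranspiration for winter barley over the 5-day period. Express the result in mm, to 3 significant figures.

19.2 mm

ET₀ = 0.76 × 4.4 = 3.3440 mm/d
ETc = Kc × ET₀ = 1.15 × 3.3440 = 3.8456 mm/d
Over 5 days: 3.8456 × 5 = 19.228 mm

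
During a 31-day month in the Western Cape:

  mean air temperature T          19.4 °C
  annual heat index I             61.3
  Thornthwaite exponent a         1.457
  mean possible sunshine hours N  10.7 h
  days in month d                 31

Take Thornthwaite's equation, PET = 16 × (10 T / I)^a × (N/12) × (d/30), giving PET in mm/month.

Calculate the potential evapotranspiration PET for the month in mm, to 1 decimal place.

10T/I = 10 × 19.4 / 61.3 = 3.1648
(10T/I)^a = 3.1648^1.457 = 5.3580
Uncorrected PET = 16 × 5.3580 = 85.728 mm
Correction = (N/12)(d/30) = (10.7/12)(31/30) = 0.9214
PET = 85.728 × 0.9214 = 78.990 mm/month

79.0 mm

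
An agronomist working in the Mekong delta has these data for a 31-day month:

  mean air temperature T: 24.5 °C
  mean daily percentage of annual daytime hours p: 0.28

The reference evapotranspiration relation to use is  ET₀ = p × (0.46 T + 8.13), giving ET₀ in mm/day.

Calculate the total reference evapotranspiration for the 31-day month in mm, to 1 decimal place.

ET₀ = 0.28 × (0.46 × 24.5 + 8.13) = 0.28 × 19.400 = 5.4320 mm/d
Monthly total = 5.4320 × 31 = 168.392 mm

168.4 mm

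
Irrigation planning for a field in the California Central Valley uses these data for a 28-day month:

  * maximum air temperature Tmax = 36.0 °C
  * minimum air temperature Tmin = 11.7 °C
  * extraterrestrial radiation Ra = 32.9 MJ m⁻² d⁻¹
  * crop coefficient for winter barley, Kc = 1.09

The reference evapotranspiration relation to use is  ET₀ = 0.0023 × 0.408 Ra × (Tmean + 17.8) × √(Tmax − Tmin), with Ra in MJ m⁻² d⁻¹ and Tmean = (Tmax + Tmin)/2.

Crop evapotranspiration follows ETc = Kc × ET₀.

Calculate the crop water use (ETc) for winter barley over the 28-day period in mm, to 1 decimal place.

Tmean = (36.0 + 11.7)/2 = 23.85 °C
0.408 Ra = 0.408 × 32.9 = 13.4232 mm/d equivalent
ET₀ = 0.0023 × 13.4232 × (23.85 + 17.8) × √24.3 = 0.0023 × 13.4232 × 41.65 × 4.9295 = 6.3387 mm/d
ETc = Kc × ET₀ = 1.09 × 6.3387 = 6.9092 mm/d
Over 28 days: 6.9092 × 28 = 193.458 mm

193.5 mm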